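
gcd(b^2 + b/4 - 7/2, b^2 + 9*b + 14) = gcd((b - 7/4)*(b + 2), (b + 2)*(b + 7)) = b + 2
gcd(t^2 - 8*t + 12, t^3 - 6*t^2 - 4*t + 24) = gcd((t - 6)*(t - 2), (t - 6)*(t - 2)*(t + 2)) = t^2 - 8*t + 12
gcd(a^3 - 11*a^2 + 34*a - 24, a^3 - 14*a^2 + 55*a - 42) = a^2 - 7*a + 6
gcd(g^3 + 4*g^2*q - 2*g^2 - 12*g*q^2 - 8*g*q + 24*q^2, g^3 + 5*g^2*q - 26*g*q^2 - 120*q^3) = g + 6*q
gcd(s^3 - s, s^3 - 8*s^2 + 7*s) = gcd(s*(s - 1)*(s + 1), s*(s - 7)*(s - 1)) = s^2 - s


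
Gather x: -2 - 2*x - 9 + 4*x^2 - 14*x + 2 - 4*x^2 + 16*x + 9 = 0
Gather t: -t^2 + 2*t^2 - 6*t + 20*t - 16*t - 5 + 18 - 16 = t^2 - 2*t - 3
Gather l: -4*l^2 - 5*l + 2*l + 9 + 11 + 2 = -4*l^2 - 3*l + 22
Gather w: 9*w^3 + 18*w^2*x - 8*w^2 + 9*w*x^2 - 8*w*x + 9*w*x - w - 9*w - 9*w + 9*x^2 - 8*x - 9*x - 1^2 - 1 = 9*w^3 + w^2*(18*x - 8) + w*(9*x^2 + x - 19) + 9*x^2 - 17*x - 2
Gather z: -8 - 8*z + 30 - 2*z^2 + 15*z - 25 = -2*z^2 + 7*z - 3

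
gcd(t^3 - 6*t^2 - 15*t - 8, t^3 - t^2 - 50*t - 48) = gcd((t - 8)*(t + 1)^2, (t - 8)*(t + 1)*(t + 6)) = t^2 - 7*t - 8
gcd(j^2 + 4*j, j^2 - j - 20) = j + 4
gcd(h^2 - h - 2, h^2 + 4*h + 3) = h + 1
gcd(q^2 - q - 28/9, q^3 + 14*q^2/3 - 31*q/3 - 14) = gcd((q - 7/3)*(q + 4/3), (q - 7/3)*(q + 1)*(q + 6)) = q - 7/3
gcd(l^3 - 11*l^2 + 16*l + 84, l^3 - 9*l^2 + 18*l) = l - 6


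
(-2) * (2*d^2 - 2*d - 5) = -4*d^2 + 4*d + 10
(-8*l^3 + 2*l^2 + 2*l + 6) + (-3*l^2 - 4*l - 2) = -8*l^3 - l^2 - 2*l + 4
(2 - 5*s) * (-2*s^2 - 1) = 10*s^3 - 4*s^2 + 5*s - 2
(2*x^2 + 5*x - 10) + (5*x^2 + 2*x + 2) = 7*x^2 + 7*x - 8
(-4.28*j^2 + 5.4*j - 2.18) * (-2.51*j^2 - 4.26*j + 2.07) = 10.7428*j^4 + 4.6788*j^3 - 26.3918*j^2 + 20.4648*j - 4.5126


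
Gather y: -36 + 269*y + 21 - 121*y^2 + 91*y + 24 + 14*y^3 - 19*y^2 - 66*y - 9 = 14*y^3 - 140*y^2 + 294*y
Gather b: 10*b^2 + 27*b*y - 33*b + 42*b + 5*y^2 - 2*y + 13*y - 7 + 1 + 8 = 10*b^2 + b*(27*y + 9) + 5*y^2 + 11*y + 2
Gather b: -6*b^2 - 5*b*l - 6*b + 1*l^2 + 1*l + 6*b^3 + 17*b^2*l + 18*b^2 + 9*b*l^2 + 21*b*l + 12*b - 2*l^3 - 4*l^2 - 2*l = 6*b^3 + b^2*(17*l + 12) + b*(9*l^2 + 16*l + 6) - 2*l^3 - 3*l^2 - l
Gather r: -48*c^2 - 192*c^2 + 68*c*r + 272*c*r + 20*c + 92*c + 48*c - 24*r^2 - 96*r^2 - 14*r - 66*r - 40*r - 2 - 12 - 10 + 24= -240*c^2 + 160*c - 120*r^2 + r*(340*c - 120)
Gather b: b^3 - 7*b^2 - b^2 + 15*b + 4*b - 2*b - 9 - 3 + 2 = b^3 - 8*b^2 + 17*b - 10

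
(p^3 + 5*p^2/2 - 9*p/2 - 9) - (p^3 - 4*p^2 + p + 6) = 13*p^2/2 - 11*p/2 - 15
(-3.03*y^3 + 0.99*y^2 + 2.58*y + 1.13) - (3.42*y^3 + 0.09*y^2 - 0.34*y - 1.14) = -6.45*y^3 + 0.9*y^2 + 2.92*y + 2.27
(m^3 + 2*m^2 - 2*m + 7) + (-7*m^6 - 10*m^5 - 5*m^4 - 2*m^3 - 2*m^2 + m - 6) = -7*m^6 - 10*m^5 - 5*m^4 - m^3 - m + 1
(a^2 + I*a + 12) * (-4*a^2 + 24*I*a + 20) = -4*a^4 + 20*I*a^3 - 52*a^2 + 308*I*a + 240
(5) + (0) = 5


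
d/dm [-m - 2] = -1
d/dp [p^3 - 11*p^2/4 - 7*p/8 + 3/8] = 3*p^2 - 11*p/2 - 7/8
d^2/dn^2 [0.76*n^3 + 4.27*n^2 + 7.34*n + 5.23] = 4.56*n + 8.54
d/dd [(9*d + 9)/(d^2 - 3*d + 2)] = 9*(-d^2 - 2*d + 5)/(d^4 - 6*d^3 + 13*d^2 - 12*d + 4)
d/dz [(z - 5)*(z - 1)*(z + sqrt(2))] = 3*z^2 - 12*z + 2*sqrt(2)*z - 6*sqrt(2) + 5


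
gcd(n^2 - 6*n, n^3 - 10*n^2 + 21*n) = n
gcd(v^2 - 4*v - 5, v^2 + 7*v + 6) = v + 1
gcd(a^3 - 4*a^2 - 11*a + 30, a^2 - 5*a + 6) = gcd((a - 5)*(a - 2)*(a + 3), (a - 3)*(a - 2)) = a - 2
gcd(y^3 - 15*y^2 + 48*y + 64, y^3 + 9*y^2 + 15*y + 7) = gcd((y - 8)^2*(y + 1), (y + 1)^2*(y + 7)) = y + 1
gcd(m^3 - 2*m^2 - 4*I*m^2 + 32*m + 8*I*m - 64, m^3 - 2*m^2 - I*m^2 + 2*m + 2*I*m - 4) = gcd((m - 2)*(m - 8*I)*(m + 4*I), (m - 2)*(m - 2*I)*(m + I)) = m - 2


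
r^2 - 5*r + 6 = (r - 3)*(r - 2)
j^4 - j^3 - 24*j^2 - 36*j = j*(j - 6)*(j + 2)*(j + 3)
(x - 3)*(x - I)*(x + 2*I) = x^3 - 3*x^2 + I*x^2 + 2*x - 3*I*x - 6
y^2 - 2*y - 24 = (y - 6)*(y + 4)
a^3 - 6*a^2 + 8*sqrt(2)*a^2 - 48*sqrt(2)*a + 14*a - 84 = (a - 6)*(a + sqrt(2))*(a + 7*sqrt(2))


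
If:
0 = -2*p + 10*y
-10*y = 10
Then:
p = -5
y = -1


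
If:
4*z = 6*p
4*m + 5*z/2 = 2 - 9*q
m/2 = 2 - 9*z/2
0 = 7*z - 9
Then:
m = -53/7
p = 6/7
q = 407/126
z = 9/7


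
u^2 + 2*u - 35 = (u - 5)*(u + 7)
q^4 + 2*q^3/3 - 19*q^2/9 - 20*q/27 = q*(q - 4/3)*(q + 1/3)*(q + 5/3)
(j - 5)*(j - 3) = j^2 - 8*j + 15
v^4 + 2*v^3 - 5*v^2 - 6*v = v*(v - 2)*(v + 1)*(v + 3)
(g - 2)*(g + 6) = g^2 + 4*g - 12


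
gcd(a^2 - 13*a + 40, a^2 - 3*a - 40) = a - 8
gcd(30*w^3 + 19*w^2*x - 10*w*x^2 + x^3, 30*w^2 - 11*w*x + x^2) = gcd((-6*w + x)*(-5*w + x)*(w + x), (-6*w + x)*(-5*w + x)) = 30*w^2 - 11*w*x + x^2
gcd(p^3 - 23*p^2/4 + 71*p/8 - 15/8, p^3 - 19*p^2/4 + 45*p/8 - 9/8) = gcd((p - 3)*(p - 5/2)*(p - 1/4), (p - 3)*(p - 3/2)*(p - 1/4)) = p^2 - 13*p/4 + 3/4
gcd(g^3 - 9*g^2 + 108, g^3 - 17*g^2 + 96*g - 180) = g^2 - 12*g + 36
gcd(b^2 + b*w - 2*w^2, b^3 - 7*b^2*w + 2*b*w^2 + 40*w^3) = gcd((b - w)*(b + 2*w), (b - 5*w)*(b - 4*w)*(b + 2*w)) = b + 2*w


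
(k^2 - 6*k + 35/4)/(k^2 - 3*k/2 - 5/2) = (k - 7/2)/(k + 1)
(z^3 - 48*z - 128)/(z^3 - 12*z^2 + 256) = (z + 4)/(z - 8)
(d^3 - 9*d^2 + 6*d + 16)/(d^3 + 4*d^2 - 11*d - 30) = (d^3 - 9*d^2 + 6*d + 16)/(d^3 + 4*d^2 - 11*d - 30)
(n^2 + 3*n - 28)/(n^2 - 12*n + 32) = (n + 7)/(n - 8)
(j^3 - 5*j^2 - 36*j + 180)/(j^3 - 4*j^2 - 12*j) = (j^2 + j - 30)/(j*(j + 2))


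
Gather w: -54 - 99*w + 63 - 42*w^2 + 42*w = -42*w^2 - 57*w + 9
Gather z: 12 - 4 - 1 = 7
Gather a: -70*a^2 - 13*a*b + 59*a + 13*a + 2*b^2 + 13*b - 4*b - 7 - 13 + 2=-70*a^2 + a*(72 - 13*b) + 2*b^2 + 9*b - 18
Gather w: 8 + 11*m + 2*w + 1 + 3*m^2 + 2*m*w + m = 3*m^2 + 12*m + w*(2*m + 2) + 9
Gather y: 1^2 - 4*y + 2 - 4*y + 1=4 - 8*y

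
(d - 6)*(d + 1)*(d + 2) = d^3 - 3*d^2 - 16*d - 12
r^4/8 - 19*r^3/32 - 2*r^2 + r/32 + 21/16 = (r/4 + 1/4)*(r/2 + 1)*(r - 7)*(r - 3/4)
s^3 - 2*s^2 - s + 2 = (s - 2)*(s - 1)*(s + 1)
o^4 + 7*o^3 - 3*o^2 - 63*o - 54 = (o - 3)*(o + 1)*(o + 3)*(o + 6)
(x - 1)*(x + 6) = x^2 + 5*x - 6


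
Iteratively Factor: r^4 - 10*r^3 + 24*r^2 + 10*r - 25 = (r - 5)*(r^3 - 5*r^2 - r + 5) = (r - 5)*(r - 1)*(r^2 - 4*r - 5) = (r - 5)^2*(r - 1)*(r + 1)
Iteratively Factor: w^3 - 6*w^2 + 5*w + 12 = (w - 3)*(w^2 - 3*w - 4) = (w - 4)*(w - 3)*(w + 1)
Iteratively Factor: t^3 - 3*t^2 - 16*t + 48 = (t + 4)*(t^2 - 7*t + 12) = (t - 3)*(t + 4)*(t - 4)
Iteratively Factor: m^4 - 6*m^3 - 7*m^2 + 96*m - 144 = (m - 3)*(m^3 - 3*m^2 - 16*m + 48) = (m - 3)*(m + 4)*(m^2 - 7*m + 12) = (m - 3)^2*(m + 4)*(m - 4)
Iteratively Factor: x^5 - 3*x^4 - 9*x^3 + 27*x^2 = (x)*(x^4 - 3*x^3 - 9*x^2 + 27*x) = x*(x - 3)*(x^3 - 9*x) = x^2*(x - 3)*(x^2 - 9) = x^2*(x - 3)^2*(x + 3)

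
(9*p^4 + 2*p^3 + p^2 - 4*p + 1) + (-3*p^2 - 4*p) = 9*p^4 + 2*p^3 - 2*p^2 - 8*p + 1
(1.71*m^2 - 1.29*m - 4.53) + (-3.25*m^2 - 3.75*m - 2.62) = -1.54*m^2 - 5.04*m - 7.15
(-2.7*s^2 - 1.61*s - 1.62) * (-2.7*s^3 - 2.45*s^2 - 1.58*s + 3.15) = 7.29*s^5 + 10.962*s^4 + 12.5845*s^3 - 1.9922*s^2 - 2.5119*s - 5.103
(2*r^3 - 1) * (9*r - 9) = 18*r^4 - 18*r^3 - 9*r + 9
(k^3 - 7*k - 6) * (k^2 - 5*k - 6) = k^5 - 5*k^4 - 13*k^3 + 29*k^2 + 72*k + 36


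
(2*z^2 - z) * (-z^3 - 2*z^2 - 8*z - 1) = -2*z^5 - 3*z^4 - 14*z^3 + 6*z^2 + z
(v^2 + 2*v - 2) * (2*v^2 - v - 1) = 2*v^4 + 3*v^3 - 7*v^2 + 2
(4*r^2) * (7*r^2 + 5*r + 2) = 28*r^4 + 20*r^3 + 8*r^2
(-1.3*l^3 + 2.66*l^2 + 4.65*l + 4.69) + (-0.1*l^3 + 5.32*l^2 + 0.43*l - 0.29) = -1.4*l^3 + 7.98*l^2 + 5.08*l + 4.4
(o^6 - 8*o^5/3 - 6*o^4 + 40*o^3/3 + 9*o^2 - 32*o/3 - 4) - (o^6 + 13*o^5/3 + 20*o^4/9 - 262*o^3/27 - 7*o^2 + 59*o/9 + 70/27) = -7*o^5 - 74*o^4/9 + 622*o^3/27 + 16*o^2 - 155*o/9 - 178/27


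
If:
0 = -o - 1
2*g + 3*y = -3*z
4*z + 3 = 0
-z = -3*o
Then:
No Solution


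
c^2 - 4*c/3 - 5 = (c - 3)*(c + 5/3)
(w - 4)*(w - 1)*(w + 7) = w^3 + 2*w^2 - 31*w + 28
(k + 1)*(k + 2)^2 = k^3 + 5*k^2 + 8*k + 4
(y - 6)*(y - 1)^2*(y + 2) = y^4 - 6*y^3 - 3*y^2 + 20*y - 12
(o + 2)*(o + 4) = o^2 + 6*o + 8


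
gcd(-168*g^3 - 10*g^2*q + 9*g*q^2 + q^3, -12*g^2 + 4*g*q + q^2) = 6*g + q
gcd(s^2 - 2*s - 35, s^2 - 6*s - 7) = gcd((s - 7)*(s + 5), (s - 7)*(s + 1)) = s - 7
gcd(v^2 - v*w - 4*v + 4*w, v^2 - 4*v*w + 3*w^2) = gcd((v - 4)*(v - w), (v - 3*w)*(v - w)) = v - w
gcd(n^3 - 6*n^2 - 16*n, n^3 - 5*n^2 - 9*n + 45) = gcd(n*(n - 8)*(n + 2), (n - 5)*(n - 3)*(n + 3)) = 1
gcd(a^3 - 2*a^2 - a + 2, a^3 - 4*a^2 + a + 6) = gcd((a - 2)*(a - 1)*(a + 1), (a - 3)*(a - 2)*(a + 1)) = a^2 - a - 2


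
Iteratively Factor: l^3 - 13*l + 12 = (l - 1)*(l^2 + l - 12) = (l - 3)*(l - 1)*(l + 4)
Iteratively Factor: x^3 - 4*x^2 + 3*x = (x - 1)*(x^2 - 3*x) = (x - 3)*(x - 1)*(x)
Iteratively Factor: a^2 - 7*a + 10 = (a - 2)*(a - 5)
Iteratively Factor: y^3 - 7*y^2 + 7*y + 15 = (y - 3)*(y^2 - 4*y - 5) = (y - 5)*(y - 3)*(y + 1)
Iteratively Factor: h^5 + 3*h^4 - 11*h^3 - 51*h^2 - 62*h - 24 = (h - 4)*(h^4 + 7*h^3 + 17*h^2 + 17*h + 6) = (h - 4)*(h + 1)*(h^3 + 6*h^2 + 11*h + 6) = (h - 4)*(h + 1)*(h + 2)*(h^2 + 4*h + 3) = (h - 4)*(h + 1)*(h + 2)*(h + 3)*(h + 1)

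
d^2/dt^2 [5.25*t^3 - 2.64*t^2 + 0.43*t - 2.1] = 31.5*t - 5.28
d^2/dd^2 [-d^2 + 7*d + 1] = -2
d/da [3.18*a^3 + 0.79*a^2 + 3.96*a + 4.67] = 9.54*a^2 + 1.58*a + 3.96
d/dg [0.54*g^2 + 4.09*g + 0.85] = 1.08*g + 4.09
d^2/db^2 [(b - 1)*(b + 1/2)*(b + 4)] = 6*b + 7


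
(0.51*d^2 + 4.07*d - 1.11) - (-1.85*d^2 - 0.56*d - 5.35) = 2.36*d^2 + 4.63*d + 4.24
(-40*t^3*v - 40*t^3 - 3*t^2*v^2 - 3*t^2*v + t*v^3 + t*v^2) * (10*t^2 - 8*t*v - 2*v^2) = -400*t^5*v - 400*t^5 + 290*t^4*v^2 + 290*t^4*v + 114*t^3*v^3 + 114*t^3*v^2 - 2*t^2*v^4 - 2*t^2*v^3 - 2*t*v^5 - 2*t*v^4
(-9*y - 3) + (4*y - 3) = -5*y - 6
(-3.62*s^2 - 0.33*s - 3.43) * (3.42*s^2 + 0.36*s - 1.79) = -12.3804*s^4 - 2.4318*s^3 - 5.3696*s^2 - 0.6441*s + 6.1397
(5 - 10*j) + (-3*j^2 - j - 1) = -3*j^2 - 11*j + 4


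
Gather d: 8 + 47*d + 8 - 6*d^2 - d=-6*d^2 + 46*d + 16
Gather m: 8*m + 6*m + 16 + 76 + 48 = 14*m + 140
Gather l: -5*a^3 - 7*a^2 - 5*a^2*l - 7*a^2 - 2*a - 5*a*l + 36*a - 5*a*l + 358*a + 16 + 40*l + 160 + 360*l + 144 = -5*a^3 - 14*a^2 + 392*a + l*(-5*a^2 - 10*a + 400) + 320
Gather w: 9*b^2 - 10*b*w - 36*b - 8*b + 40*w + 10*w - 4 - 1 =9*b^2 - 44*b + w*(50 - 10*b) - 5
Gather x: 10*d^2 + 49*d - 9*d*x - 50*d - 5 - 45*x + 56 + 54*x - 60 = 10*d^2 - d + x*(9 - 9*d) - 9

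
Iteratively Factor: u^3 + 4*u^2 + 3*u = (u + 1)*(u^2 + 3*u) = (u + 1)*(u + 3)*(u)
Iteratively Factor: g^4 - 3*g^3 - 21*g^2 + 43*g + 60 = (g - 5)*(g^3 + 2*g^2 - 11*g - 12) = (g - 5)*(g - 3)*(g^2 + 5*g + 4) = (g - 5)*(g - 3)*(g + 4)*(g + 1)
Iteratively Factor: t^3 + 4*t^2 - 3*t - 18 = (t + 3)*(t^2 + t - 6) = (t - 2)*(t + 3)*(t + 3)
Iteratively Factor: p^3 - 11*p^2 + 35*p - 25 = (p - 1)*(p^2 - 10*p + 25) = (p - 5)*(p - 1)*(p - 5)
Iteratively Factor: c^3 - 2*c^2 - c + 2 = (c - 2)*(c^2 - 1) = (c - 2)*(c - 1)*(c + 1)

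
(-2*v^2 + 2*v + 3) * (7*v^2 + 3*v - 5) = -14*v^4 + 8*v^3 + 37*v^2 - v - 15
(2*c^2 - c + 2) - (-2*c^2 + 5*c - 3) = 4*c^2 - 6*c + 5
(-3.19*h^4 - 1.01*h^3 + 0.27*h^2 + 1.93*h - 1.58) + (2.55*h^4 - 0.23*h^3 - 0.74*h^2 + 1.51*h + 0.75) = -0.64*h^4 - 1.24*h^3 - 0.47*h^2 + 3.44*h - 0.83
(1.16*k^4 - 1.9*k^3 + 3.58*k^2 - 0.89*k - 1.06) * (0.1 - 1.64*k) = -1.9024*k^5 + 3.232*k^4 - 6.0612*k^3 + 1.8176*k^2 + 1.6494*k - 0.106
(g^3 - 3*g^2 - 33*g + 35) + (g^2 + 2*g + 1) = g^3 - 2*g^2 - 31*g + 36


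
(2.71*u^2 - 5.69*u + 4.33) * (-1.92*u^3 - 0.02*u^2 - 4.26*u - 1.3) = -5.2032*u^5 + 10.8706*u^4 - 19.7444*u^3 + 20.6298*u^2 - 11.0488*u - 5.629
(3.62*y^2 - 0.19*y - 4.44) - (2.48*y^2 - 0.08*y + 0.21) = 1.14*y^2 - 0.11*y - 4.65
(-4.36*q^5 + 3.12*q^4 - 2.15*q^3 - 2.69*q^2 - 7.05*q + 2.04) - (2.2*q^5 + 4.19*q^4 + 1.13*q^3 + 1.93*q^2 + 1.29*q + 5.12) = -6.56*q^5 - 1.07*q^4 - 3.28*q^3 - 4.62*q^2 - 8.34*q - 3.08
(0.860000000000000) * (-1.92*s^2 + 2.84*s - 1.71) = -1.6512*s^2 + 2.4424*s - 1.4706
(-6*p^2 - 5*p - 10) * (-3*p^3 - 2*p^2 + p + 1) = 18*p^5 + 27*p^4 + 34*p^3 + 9*p^2 - 15*p - 10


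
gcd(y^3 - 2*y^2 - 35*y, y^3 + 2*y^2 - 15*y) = y^2 + 5*y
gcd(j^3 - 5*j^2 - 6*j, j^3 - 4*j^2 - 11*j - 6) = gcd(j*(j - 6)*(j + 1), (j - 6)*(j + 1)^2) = j^2 - 5*j - 6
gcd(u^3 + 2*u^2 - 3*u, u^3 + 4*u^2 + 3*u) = u^2 + 3*u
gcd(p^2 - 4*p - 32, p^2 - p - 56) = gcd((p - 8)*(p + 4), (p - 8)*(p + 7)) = p - 8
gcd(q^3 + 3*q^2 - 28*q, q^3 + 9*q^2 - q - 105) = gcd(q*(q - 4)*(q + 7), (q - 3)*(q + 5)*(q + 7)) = q + 7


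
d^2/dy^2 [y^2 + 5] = 2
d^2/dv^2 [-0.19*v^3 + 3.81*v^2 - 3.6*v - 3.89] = 7.62 - 1.14*v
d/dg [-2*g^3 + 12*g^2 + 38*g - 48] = -6*g^2 + 24*g + 38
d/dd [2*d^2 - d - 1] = 4*d - 1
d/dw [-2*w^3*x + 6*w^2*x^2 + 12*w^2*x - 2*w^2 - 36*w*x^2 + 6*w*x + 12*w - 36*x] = -6*w^2*x + 12*w*x^2 + 24*w*x - 4*w - 36*x^2 + 6*x + 12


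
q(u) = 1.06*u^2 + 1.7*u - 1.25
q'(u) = 2.12*u + 1.7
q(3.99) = 22.41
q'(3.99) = 10.16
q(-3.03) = 3.33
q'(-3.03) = -4.72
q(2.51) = 9.70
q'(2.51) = 7.02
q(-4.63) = 13.60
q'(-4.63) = -8.12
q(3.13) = 14.46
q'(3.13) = 8.34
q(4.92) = 32.77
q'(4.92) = 12.13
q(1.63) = 4.34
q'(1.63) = 5.16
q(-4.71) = 14.26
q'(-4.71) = -8.29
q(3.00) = 13.39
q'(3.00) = 8.06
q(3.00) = 13.39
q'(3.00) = 8.06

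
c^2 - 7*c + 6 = (c - 6)*(c - 1)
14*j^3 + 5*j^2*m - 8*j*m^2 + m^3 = (-7*j + m)*(-2*j + m)*(j + m)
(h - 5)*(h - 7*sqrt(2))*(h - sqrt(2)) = h^3 - 8*sqrt(2)*h^2 - 5*h^2 + 14*h + 40*sqrt(2)*h - 70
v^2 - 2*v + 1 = (v - 1)^2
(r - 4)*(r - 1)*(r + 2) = r^3 - 3*r^2 - 6*r + 8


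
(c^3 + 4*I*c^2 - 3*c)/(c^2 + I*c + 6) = c*(c + I)/(c - 2*I)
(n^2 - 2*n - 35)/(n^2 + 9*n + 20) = (n - 7)/(n + 4)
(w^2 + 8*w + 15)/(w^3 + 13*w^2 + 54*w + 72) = (w + 5)/(w^2 + 10*w + 24)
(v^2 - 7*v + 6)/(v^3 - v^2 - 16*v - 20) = (-v^2 + 7*v - 6)/(-v^3 + v^2 + 16*v + 20)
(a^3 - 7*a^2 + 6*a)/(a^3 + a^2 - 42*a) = (a - 1)/(a + 7)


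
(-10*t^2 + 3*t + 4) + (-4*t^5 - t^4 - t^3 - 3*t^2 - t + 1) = -4*t^5 - t^4 - t^3 - 13*t^2 + 2*t + 5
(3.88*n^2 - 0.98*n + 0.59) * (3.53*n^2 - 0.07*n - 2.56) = 13.6964*n^4 - 3.731*n^3 - 7.7815*n^2 + 2.4675*n - 1.5104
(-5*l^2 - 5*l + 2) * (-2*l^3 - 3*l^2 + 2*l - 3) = 10*l^5 + 25*l^4 + l^3 - l^2 + 19*l - 6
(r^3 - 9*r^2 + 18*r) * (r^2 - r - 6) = r^5 - 10*r^4 + 21*r^3 + 36*r^2 - 108*r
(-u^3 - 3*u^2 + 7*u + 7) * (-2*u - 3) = 2*u^4 + 9*u^3 - 5*u^2 - 35*u - 21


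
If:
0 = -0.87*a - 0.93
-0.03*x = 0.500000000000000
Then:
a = -1.07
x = -16.67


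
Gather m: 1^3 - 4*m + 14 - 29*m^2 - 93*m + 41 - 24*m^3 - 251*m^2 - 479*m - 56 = -24*m^3 - 280*m^2 - 576*m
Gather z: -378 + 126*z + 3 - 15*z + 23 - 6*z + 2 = 105*z - 350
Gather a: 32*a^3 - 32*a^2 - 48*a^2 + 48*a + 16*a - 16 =32*a^3 - 80*a^2 + 64*a - 16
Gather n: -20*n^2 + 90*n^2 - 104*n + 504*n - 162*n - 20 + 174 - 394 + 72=70*n^2 + 238*n - 168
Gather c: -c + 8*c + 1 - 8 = 7*c - 7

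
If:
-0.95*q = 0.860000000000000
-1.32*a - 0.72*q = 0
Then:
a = 0.49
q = -0.91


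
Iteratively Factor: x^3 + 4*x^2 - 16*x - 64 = (x - 4)*(x^2 + 8*x + 16) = (x - 4)*(x + 4)*(x + 4)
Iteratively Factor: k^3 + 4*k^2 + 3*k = (k + 1)*(k^2 + 3*k) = (k + 1)*(k + 3)*(k)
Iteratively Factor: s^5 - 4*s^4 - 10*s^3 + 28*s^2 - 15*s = (s - 1)*(s^4 - 3*s^3 - 13*s^2 + 15*s) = (s - 1)*(s + 3)*(s^3 - 6*s^2 + 5*s) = (s - 5)*(s - 1)*(s + 3)*(s^2 - s) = (s - 5)*(s - 1)^2*(s + 3)*(s)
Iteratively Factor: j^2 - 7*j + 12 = (j - 3)*(j - 4)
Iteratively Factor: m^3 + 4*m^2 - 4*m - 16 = (m + 4)*(m^2 - 4) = (m + 2)*(m + 4)*(m - 2)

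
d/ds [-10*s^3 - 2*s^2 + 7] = 2*s*(-15*s - 2)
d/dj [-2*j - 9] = -2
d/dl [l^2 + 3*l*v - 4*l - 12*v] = 2*l + 3*v - 4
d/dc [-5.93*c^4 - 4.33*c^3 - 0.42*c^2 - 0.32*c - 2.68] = -23.72*c^3 - 12.99*c^2 - 0.84*c - 0.32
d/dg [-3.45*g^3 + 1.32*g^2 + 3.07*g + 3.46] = -10.35*g^2 + 2.64*g + 3.07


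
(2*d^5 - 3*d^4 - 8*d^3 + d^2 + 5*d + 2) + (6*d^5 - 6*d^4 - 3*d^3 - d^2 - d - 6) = 8*d^5 - 9*d^4 - 11*d^3 + 4*d - 4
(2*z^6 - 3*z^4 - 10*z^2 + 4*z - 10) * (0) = 0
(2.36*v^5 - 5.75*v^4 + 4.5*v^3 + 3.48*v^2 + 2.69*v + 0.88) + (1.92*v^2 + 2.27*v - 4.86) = 2.36*v^5 - 5.75*v^4 + 4.5*v^3 + 5.4*v^2 + 4.96*v - 3.98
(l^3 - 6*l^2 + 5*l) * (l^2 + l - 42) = l^5 - 5*l^4 - 43*l^3 + 257*l^2 - 210*l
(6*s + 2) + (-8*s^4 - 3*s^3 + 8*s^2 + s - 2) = -8*s^4 - 3*s^3 + 8*s^2 + 7*s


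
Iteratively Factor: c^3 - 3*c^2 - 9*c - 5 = (c - 5)*(c^2 + 2*c + 1) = (c - 5)*(c + 1)*(c + 1)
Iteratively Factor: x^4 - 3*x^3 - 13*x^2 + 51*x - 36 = (x - 3)*(x^3 - 13*x + 12) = (x - 3)^2*(x^2 + 3*x - 4) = (x - 3)^2*(x + 4)*(x - 1)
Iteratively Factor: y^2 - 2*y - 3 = (y + 1)*(y - 3)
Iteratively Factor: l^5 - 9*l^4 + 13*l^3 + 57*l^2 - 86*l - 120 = (l - 4)*(l^4 - 5*l^3 - 7*l^2 + 29*l + 30) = (l - 5)*(l - 4)*(l^3 - 7*l - 6) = (l - 5)*(l - 4)*(l + 2)*(l^2 - 2*l - 3) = (l - 5)*(l - 4)*(l - 3)*(l + 2)*(l + 1)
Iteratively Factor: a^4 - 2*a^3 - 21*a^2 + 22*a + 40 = (a + 4)*(a^3 - 6*a^2 + 3*a + 10) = (a - 5)*(a + 4)*(a^2 - a - 2) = (a - 5)*(a - 2)*(a + 4)*(a + 1)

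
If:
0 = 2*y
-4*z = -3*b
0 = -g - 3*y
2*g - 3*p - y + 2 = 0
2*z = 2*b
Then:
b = 0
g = 0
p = 2/3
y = 0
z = 0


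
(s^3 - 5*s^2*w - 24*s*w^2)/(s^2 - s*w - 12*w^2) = s*(s - 8*w)/(s - 4*w)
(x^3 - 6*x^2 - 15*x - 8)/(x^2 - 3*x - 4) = (x^2 - 7*x - 8)/(x - 4)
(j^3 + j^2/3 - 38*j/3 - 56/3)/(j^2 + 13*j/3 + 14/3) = j - 4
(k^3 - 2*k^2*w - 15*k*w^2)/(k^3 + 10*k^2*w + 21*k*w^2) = (k - 5*w)/(k + 7*w)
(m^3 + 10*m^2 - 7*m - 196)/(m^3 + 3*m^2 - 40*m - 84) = (m^2 + 3*m - 28)/(m^2 - 4*m - 12)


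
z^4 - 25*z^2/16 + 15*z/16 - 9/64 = (z - 3/4)*(z - 1/2)*(z - 1/4)*(z + 3/2)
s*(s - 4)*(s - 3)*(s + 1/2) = s^4 - 13*s^3/2 + 17*s^2/2 + 6*s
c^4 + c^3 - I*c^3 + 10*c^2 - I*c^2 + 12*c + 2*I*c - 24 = (c - 1)*(c + 2)*(c - 4*I)*(c + 3*I)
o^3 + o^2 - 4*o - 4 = (o - 2)*(o + 1)*(o + 2)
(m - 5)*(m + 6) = m^2 + m - 30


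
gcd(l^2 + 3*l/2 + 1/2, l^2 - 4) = 1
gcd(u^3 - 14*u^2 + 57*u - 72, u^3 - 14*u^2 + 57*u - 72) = u^3 - 14*u^2 + 57*u - 72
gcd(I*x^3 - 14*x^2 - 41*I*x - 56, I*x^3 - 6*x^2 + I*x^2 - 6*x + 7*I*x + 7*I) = x^2 + 6*I*x + 7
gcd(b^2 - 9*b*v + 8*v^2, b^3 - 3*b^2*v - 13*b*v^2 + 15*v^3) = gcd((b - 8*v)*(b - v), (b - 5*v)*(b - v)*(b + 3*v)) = -b + v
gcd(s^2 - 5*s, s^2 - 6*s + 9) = 1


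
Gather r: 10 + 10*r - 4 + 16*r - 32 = 26*r - 26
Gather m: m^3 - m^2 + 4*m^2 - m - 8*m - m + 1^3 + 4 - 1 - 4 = m^3 + 3*m^2 - 10*m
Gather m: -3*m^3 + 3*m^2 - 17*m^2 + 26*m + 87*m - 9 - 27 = -3*m^3 - 14*m^2 + 113*m - 36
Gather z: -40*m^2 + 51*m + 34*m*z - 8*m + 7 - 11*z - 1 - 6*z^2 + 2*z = -40*m^2 + 43*m - 6*z^2 + z*(34*m - 9) + 6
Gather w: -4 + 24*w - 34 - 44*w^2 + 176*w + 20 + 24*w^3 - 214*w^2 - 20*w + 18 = 24*w^3 - 258*w^2 + 180*w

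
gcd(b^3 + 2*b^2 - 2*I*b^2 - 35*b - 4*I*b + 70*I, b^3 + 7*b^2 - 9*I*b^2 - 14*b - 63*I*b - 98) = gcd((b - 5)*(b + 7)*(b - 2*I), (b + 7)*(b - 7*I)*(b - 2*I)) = b^2 + b*(7 - 2*I) - 14*I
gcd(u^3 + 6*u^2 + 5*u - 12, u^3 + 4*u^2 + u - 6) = u^2 + 2*u - 3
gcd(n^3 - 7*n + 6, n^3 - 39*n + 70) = n - 2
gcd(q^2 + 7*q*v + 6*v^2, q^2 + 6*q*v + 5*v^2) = q + v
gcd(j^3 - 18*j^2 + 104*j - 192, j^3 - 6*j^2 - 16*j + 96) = j^2 - 10*j + 24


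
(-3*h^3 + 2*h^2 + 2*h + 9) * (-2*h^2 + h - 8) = 6*h^5 - 7*h^4 + 22*h^3 - 32*h^2 - 7*h - 72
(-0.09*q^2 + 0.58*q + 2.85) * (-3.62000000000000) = 0.3258*q^2 - 2.0996*q - 10.317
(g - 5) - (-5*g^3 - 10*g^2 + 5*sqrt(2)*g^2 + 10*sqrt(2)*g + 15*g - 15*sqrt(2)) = 5*g^3 - 5*sqrt(2)*g^2 + 10*g^2 - 10*sqrt(2)*g - 14*g - 5 + 15*sqrt(2)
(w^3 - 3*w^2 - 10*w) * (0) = 0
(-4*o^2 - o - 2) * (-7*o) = 28*o^3 + 7*o^2 + 14*o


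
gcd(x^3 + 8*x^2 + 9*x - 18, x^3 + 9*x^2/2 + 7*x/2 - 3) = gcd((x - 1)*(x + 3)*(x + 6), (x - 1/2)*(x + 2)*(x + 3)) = x + 3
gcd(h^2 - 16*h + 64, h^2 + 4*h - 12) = 1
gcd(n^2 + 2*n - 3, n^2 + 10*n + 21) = n + 3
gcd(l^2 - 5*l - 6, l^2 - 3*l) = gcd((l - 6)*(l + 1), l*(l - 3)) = 1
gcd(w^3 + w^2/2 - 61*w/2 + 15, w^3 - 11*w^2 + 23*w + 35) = w - 5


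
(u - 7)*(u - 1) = u^2 - 8*u + 7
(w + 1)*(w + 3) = w^2 + 4*w + 3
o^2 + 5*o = o*(o + 5)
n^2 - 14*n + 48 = (n - 8)*(n - 6)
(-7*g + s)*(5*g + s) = -35*g^2 - 2*g*s + s^2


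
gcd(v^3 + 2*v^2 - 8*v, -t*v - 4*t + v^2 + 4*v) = v + 4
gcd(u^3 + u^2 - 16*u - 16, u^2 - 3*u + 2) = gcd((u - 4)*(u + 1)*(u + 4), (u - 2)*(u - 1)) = 1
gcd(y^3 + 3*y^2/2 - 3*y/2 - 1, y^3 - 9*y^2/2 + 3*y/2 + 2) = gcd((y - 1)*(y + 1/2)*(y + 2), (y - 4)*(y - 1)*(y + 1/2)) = y^2 - y/2 - 1/2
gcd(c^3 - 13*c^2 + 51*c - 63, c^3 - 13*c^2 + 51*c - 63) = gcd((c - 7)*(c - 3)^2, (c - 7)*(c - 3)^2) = c^3 - 13*c^2 + 51*c - 63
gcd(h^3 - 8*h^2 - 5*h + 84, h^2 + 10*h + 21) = h + 3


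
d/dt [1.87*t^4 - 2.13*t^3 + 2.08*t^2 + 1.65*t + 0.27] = 7.48*t^3 - 6.39*t^2 + 4.16*t + 1.65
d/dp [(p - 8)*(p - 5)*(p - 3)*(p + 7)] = 4*p^3 - 27*p^2 - 66*p + 433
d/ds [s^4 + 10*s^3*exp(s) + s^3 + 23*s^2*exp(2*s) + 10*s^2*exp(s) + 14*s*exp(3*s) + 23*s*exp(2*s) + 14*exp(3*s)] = 10*s^3*exp(s) + 4*s^3 + 46*s^2*exp(2*s) + 40*s^2*exp(s) + 3*s^2 + 42*s*exp(3*s) + 92*s*exp(2*s) + 20*s*exp(s) + 56*exp(3*s) + 23*exp(2*s)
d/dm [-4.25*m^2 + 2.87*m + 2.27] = 2.87 - 8.5*m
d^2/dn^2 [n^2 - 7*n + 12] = 2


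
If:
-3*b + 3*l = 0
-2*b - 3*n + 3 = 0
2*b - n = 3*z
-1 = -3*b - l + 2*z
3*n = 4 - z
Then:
No Solution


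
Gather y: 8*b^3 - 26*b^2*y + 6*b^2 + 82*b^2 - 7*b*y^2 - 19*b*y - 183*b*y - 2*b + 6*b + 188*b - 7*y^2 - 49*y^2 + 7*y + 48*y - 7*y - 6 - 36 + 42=8*b^3 + 88*b^2 + 192*b + y^2*(-7*b - 56) + y*(-26*b^2 - 202*b + 48)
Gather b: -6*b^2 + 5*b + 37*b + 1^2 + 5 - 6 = -6*b^2 + 42*b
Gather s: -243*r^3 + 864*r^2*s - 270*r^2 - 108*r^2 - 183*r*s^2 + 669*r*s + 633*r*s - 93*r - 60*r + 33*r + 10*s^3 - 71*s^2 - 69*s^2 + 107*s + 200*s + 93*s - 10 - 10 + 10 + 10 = -243*r^3 - 378*r^2 - 120*r + 10*s^3 + s^2*(-183*r - 140) + s*(864*r^2 + 1302*r + 400)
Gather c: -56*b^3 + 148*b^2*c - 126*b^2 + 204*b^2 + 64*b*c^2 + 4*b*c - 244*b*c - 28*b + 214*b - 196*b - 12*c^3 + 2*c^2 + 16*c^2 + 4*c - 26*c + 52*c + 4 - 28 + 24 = -56*b^3 + 78*b^2 - 10*b - 12*c^3 + c^2*(64*b + 18) + c*(148*b^2 - 240*b + 30)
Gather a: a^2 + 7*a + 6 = a^2 + 7*a + 6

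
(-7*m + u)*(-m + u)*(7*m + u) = 49*m^3 - 49*m^2*u - m*u^2 + u^3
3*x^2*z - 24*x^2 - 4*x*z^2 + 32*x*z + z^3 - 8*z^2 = (-3*x + z)*(-x + z)*(z - 8)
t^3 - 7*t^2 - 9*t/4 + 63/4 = (t - 7)*(t - 3/2)*(t + 3/2)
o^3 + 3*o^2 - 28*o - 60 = (o - 5)*(o + 2)*(o + 6)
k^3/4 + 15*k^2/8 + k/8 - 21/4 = (k/4 + 1/2)*(k - 3/2)*(k + 7)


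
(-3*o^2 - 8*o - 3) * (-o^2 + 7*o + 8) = 3*o^4 - 13*o^3 - 77*o^2 - 85*o - 24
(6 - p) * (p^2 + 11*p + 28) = -p^3 - 5*p^2 + 38*p + 168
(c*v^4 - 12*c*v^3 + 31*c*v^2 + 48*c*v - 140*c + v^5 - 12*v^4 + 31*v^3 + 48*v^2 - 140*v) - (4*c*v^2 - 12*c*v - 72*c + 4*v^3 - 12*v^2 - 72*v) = c*v^4 - 12*c*v^3 + 27*c*v^2 + 60*c*v - 68*c + v^5 - 12*v^4 + 27*v^3 + 60*v^2 - 68*v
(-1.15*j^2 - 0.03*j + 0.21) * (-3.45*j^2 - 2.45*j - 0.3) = 3.9675*j^4 + 2.921*j^3 - 0.306*j^2 - 0.5055*j - 0.063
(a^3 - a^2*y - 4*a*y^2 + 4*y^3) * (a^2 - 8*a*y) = a^5 - 9*a^4*y + 4*a^3*y^2 + 36*a^2*y^3 - 32*a*y^4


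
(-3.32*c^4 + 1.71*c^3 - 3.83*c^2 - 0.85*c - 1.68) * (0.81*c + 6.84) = -2.6892*c^5 - 21.3237*c^4 + 8.5941*c^3 - 26.8857*c^2 - 7.1748*c - 11.4912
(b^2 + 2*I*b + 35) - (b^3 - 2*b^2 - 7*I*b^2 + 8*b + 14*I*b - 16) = -b^3 + 3*b^2 + 7*I*b^2 - 8*b - 12*I*b + 51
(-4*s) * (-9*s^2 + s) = 36*s^3 - 4*s^2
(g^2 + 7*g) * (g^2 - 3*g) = g^4 + 4*g^3 - 21*g^2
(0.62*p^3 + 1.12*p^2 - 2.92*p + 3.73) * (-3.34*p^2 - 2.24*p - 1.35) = -2.0708*p^5 - 5.1296*p^4 + 6.407*p^3 - 7.4294*p^2 - 4.4132*p - 5.0355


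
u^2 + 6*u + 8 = (u + 2)*(u + 4)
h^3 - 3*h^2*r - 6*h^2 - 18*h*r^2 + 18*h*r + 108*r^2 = (h - 6)*(h - 6*r)*(h + 3*r)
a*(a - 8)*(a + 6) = a^3 - 2*a^2 - 48*a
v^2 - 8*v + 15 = (v - 5)*(v - 3)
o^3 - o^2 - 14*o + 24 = (o - 3)*(o - 2)*(o + 4)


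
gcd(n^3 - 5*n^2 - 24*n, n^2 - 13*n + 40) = n - 8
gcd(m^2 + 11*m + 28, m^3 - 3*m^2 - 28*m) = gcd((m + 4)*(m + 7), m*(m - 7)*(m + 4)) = m + 4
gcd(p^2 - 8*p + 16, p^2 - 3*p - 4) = p - 4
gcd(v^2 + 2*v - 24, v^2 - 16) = v - 4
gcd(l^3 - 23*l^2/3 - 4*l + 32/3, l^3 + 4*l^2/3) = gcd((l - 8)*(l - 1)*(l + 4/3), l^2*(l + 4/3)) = l + 4/3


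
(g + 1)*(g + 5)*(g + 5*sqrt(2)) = g^3 + 6*g^2 + 5*sqrt(2)*g^2 + 5*g + 30*sqrt(2)*g + 25*sqrt(2)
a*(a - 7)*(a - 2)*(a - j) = a^4 - a^3*j - 9*a^3 + 9*a^2*j + 14*a^2 - 14*a*j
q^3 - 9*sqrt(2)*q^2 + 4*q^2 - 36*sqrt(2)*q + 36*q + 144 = (q + 4)*(q - 6*sqrt(2))*(q - 3*sqrt(2))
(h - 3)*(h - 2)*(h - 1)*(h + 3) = h^4 - 3*h^3 - 7*h^2 + 27*h - 18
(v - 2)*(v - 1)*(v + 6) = v^3 + 3*v^2 - 16*v + 12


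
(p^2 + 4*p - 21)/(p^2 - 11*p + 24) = (p + 7)/(p - 8)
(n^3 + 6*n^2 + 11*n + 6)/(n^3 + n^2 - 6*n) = (n^2 + 3*n + 2)/(n*(n - 2))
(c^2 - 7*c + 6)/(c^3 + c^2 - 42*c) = (c - 1)/(c*(c + 7))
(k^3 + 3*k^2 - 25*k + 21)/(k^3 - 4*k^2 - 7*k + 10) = (k^2 + 4*k - 21)/(k^2 - 3*k - 10)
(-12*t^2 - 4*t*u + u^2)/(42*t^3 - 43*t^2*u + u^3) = (-2*t - u)/(7*t^2 - 6*t*u - u^2)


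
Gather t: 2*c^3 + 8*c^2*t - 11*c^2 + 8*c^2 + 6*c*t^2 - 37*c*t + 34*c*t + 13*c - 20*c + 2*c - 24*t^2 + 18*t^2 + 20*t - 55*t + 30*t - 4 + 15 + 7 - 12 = 2*c^3 - 3*c^2 - 5*c + t^2*(6*c - 6) + t*(8*c^2 - 3*c - 5) + 6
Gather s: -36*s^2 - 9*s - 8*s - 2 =-36*s^2 - 17*s - 2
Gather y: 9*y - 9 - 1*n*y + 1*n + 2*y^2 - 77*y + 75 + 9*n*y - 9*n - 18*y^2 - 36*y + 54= -8*n - 16*y^2 + y*(8*n - 104) + 120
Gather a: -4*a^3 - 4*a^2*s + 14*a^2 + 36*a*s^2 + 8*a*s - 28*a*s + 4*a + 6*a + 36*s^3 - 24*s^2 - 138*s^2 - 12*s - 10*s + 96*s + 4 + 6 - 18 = -4*a^3 + a^2*(14 - 4*s) + a*(36*s^2 - 20*s + 10) + 36*s^3 - 162*s^2 + 74*s - 8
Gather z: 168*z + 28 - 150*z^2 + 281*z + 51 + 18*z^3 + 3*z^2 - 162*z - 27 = 18*z^3 - 147*z^2 + 287*z + 52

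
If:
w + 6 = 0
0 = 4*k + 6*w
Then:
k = 9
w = -6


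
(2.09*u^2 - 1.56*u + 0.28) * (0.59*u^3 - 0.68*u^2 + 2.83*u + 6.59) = 1.2331*u^5 - 2.3416*u^4 + 7.1407*u^3 + 9.1679*u^2 - 9.488*u + 1.8452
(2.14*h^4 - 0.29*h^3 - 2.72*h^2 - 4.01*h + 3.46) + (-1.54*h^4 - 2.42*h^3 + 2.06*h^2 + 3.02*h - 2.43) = 0.6*h^4 - 2.71*h^3 - 0.66*h^2 - 0.99*h + 1.03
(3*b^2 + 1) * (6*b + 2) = 18*b^3 + 6*b^2 + 6*b + 2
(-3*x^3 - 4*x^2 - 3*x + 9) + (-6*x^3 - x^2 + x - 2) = -9*x^3 - 5*x^2 - 2*x + 7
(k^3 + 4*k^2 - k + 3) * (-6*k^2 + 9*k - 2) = -6*k^5 - 15*k^4 + 40*k^3 - 35*k^2 + 29*k - 6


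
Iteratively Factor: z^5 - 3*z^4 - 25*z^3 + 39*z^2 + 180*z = (z + 3)*(z^4 - 6*z^3 - 7*z^2 + 60*z) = (z - 4)*(z + 3)*(z^3 - 2*z^2 - 15*z) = z*(z - 4)*(z + 3)*(z^2 - 2*z - 15) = z*(z - 4)*(z + 3)^2*(z - 5)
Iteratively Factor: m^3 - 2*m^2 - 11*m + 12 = (m + 3)*(m^2 - 5*m + 4) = (m - 1)*(m + 3)*(m - 4)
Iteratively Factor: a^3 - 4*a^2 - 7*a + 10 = (a - 5)*(a^2 + a - 2) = (a - 5)*(a - 1)*(a + 2)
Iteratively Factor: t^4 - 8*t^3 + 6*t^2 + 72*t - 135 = (t + 3)*(t^3 - 11*t^2 + 39*t - 45) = (t - 5)*(t + 3)*(t^2 - 6*t + 9) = (t - 5)*(t - 3)*(t + 3)*(t - 3)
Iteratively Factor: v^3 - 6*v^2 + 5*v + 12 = (v - 4)*(v^2 - 2*v - 3) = (v - 4)*(v + 1)*(v - 3)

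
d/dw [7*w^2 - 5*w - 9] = 14*w - 5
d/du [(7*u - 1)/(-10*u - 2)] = -6/(25*u^2 + 10*u + 1)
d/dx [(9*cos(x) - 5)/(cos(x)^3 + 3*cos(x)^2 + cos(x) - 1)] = (18*cos(x)^3 + 12*cos(x)^2 - 30*cos(x) + 4)*sin(x)/(cos(x)^3 + 3*cos(x)^2 + cos(x) - 1)^2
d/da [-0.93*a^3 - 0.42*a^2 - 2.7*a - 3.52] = -2.79*a^2 - 0.84*a - 2.7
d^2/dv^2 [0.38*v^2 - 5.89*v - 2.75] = 0.760000000000000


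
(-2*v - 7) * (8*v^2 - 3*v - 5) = -16*v^3 - 50*v^2 + 31*v + 35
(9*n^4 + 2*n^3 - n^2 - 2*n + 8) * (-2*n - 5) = -18*n^5 - 49*n^4 - 8*n^3 + 9*n^2 - 6*n - 40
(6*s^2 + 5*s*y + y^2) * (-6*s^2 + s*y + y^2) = -36*s^4 - 24*s^3*y + 5*s^2*y^2 + 6*s*y^3 + y^4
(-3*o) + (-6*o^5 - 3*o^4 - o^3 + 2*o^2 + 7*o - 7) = -6*o^5 - 3*o^4 - o^3 + 2*o^2 + 4*o - 7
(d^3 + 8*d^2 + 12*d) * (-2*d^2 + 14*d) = -2*d^5 - 2*d^4 + 88*d^3 + 168*d^2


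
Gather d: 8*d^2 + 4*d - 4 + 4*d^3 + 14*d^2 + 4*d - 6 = 4*d^3 + 22*d^2 + 8*d - 10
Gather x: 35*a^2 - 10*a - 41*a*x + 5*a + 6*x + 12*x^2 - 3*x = 35*a^2 - 5*a + 12*x^2 + x*(3 - 41*a)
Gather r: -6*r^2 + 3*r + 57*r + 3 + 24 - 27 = -6*r^2 + 60*r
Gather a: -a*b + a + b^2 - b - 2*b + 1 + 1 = a*(1 - b) + b^2 - 3*b + 2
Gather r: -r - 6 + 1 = -r - 5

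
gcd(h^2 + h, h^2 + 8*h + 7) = h + 1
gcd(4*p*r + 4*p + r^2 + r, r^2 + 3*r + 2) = r + 1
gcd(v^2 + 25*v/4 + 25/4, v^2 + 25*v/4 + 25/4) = v^2 + 25*v/4 + 25/4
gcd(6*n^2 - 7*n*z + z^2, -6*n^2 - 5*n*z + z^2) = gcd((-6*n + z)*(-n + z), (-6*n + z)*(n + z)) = -6*n + z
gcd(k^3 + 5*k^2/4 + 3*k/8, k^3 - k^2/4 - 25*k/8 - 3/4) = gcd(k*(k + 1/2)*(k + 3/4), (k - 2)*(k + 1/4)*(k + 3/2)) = 1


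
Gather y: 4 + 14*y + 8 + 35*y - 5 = 49*y + 7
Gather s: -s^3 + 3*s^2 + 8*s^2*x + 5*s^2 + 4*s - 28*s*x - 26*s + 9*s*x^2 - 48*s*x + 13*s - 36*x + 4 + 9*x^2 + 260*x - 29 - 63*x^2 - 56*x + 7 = -s^3 + s^2*(8*x + 8) + s*(9*x^2 - 76*x - 9) - 54*x^2 + 168*x - 18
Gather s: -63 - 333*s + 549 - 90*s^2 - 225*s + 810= -90*s^2 - 558*s + 1296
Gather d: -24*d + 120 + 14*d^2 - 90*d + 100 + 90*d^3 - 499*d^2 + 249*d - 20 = 90*d^3 - 485*d^2 + 135*d + 200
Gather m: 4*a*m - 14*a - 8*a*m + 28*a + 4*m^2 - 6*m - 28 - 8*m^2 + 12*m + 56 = 14*a - 4*m^2 + m*(6 - 4*a) + 28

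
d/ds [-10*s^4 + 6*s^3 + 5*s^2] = 2*s*(-20*s^2 + 9*s + 5)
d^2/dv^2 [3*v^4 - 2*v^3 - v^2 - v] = 36*v^2 - 12*v - 2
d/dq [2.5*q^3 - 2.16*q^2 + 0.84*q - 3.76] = 7.5*q^2 - 4.32*q + 0.84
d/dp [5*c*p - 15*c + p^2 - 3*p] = 5*c + 2*p - 3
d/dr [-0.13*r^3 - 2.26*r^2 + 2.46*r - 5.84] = -0.39*r^2 - 4.52*r + 2.46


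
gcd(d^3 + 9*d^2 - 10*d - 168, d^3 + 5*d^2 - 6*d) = d + 6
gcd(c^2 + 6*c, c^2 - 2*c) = c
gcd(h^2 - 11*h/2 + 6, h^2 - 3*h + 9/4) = h - 3/2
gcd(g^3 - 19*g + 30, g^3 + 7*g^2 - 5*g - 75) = g^2 + 2*g - 15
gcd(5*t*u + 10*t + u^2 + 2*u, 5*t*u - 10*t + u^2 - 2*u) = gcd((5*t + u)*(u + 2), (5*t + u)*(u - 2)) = 5*t + u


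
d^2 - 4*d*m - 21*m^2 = (d - 7*m)*(d + 3*m)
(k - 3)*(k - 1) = k^2 - 4*k + 3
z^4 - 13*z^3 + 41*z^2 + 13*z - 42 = (z - 7)*(z - 6)*(z - 1)*(z + 1)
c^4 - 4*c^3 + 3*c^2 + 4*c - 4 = (c - 2)^2*(c - 1)*(c + 1)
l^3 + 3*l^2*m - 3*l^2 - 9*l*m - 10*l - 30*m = (l - 5)*(l + 2)*(l + 3*m)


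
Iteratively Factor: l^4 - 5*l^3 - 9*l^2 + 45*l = (l + 3)*(l^3 - 8*l^2 + 15*l) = l*(l + 3)*(l^2 - 8*l + 15) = l*(l - 5)*(l + 3)*(l - 3)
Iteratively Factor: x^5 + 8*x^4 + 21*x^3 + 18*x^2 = (x + 2)*(x^4 + 6*x^3 + 9*x^2) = (x + 2)*(x + 3)*(x^3 + 3*x^2) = (x + 2)*(x + 3)^2*(x^2) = x*(x + 2)*(x + 3)^2*(x)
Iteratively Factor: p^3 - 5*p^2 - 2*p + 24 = (p + 2)*(p^2 - 7*p + 12) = (p - 3)*(p + 2)*(p - 4)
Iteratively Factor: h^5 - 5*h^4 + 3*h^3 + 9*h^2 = (h - 3)*(h^4 - 2*h^3 - 3*h^2) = h*(h - 3)*(h^3 - 2*h^2 - 3*h) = h*(h - 3)^2*(h^2 + h) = h*(h - 3)^2*(h + 1)*(h)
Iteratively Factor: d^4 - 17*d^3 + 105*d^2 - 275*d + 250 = (d - 5)*(d^3 - 12*d^2 + 45*d - 50) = (d - 5)*(d - 2)*(d^2 - 10*d + 25) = (d - 5)^2*(d - 2)*(d - 5)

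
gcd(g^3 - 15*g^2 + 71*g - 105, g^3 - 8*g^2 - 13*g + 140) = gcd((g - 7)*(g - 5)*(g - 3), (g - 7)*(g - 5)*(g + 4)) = g^2 - 12*g + 35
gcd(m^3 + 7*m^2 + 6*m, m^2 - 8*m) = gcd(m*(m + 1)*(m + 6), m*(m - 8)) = m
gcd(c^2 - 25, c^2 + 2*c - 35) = c - 5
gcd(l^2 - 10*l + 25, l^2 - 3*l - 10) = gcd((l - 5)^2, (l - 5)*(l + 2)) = l - 5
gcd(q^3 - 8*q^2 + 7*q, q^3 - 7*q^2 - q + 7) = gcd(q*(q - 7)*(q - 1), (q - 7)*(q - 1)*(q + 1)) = q^2 - 8*q + 7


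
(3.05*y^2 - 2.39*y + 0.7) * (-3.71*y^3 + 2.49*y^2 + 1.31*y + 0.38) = -11.3155*y^5 + 16.4614*y^4 - 4.5526*y^3 - 0.2289*y^2 + 0.00879999999999992*y + 0.266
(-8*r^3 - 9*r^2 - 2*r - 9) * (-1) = 8*r^3 + 9*r^2 + 2*r + 9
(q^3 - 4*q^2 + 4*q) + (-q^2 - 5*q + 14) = q^3 - 5*q^2 - q + 14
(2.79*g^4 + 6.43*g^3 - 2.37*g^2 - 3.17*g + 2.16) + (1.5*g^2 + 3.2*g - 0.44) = 2.79*g^4 + 6.43*g^3 - 0.87*g^2 + 0.0300000000000002*g + 1.72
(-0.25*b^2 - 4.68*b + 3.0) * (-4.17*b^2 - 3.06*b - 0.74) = 1.0425*b^4 + 20.2806*b^3 + 1.9958*b^2 - 5.7168*b - 2.22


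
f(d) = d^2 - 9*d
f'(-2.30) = -13.60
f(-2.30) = 25.99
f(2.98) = -17.94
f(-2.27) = 25.58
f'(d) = 2*d - 9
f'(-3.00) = -15.00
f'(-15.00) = -39.00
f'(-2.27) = -13.54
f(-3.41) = 42.32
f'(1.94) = -5.12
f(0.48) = -4.09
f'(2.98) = -3.04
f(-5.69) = 83.59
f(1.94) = -13.70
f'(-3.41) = -15.82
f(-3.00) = 36.00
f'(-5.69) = -20.38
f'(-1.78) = -12.56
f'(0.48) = -8.04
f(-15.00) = 360.00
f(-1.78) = 19.19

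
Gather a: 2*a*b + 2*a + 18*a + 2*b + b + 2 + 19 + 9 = a*(2*b + 20) + 3*b + 30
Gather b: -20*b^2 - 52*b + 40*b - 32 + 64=-20*b^2 - 12*b + 32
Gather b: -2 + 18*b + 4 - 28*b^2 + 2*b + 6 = -28*b^2 + 20*b + 8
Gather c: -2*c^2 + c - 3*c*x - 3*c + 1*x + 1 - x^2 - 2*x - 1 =-2*c^2 + c*(-3*x - 2) - x^2 - x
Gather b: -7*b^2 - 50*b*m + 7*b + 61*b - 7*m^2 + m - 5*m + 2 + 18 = -7*b^2 + b*(68 - 50*m) - 7*m^2 - 4*m + 20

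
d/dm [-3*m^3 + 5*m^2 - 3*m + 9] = -9*m^2 + 10*m - 3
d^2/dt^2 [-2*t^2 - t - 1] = -4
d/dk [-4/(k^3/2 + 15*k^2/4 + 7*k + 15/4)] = 32*(3*k^2 + 15*k + 14)/(2*k^3 + 15*k^2 + 28*k + 15)^2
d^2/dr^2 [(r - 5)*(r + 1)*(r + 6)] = 6*r + 4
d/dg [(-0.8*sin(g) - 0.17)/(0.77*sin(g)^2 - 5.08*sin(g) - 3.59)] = (0.616*sin(g)^2 + 0.2618*sin(g) + 2.0084)*cos(g)/(0.5929*sin(g)^4 - 7.8232*sin(g)^3 + 20.2778*sin(g)^2 + 36.4744*sin(g) + 12.8881)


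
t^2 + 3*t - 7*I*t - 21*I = (t + 3)*(t - 7*I)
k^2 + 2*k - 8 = (k - 2)*(k + 4)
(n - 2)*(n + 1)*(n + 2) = n^3 + n^2 - 4*n - 4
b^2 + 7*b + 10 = (b + 2)*(b + 5)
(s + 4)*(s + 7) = s^2 + 11*s + 28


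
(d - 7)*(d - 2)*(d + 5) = d^3 - 4*d^2 - 31*d + 70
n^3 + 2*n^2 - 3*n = n*(n - 1)*(n + 3)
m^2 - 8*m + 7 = (m - 7)*(m - 1)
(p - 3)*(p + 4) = p^2 + p - 12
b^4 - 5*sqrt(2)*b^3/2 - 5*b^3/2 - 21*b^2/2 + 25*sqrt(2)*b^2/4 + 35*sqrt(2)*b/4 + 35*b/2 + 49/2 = (b - 7/2)*(b + 1)*(b - 7*sqrt(2)/2)*(b + sqrt(2))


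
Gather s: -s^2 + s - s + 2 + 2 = 4 - s^2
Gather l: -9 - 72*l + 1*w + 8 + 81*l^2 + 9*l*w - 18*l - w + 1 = 81*l^2 + l*(9*w - 90)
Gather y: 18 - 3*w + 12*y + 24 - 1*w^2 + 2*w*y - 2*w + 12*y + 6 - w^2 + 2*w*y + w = -2*w^2 - 4*w + y*(4*w + 24) + 48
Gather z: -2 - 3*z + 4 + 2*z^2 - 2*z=2*z^2 - 5*z + 2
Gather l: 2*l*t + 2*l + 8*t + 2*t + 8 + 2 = l*(2*t + 2) + 10*t + 10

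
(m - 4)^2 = m^2 - 8*m + 16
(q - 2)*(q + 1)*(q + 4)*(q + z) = q^4 + q^3*z + 3*q^3 + 3*q^2*z - 6*q^2 - 6*q*z - 8*q - 8*z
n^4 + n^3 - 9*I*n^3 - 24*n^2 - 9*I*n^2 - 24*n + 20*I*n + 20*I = (n + 1)*(n - 5*I)*(n - 2*I)^2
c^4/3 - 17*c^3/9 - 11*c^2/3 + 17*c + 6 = (c/3 + 1)*(c - 6)*(c - 3)*(c + 1/3)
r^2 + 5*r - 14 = (r - 2)*(r + 7)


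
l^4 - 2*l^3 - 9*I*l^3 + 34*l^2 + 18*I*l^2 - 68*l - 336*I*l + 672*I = (l - 2)*(l - 8*I)*(l - 7*I)*(l + 6*I)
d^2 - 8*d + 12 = (d - 6)*(d - 2)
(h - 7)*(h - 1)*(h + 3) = h^3 - 5*h^2 - 17*h + 21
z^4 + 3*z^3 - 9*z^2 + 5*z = z*(z - 1)^2*(z + 5)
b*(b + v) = b^2 + b*v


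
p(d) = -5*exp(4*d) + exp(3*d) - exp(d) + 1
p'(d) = -20*exp(4*d) + 3*exp(3*d) - exp(d)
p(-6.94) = 1.00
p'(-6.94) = -0.00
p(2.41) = -75466.63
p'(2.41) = -303217.34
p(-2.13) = 0.88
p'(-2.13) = -0.12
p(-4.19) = 0.98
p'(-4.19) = -0.02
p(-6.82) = 1.00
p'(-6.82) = -0.00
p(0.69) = -72.07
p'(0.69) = -294.22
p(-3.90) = 0.98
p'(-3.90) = -0.02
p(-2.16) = 0.89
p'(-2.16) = -0.11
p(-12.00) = 1.00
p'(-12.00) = 0.00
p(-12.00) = 1.00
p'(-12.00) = 0.00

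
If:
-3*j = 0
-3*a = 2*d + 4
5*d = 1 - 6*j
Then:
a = -22/15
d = 1/5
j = 0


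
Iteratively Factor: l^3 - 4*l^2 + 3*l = (l)*(l^2 - 4*l + 3) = l*(l - 1)*(l - 3)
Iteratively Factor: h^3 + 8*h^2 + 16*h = (h + 4)*(h^2 + 4*h) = (h + 4)^2*(h)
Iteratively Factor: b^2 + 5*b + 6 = (b + 2)*(b + 3)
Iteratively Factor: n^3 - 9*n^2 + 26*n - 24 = (n - 2)*(n^2 - 7*n + 12) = (n - 4)*(n - 2)*(n - 3)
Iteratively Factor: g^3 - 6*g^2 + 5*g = (g)*(g^2 - 6*g + 5) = g*(g - 1)*(g - 5)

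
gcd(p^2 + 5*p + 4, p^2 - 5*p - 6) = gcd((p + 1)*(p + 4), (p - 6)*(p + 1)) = p + 1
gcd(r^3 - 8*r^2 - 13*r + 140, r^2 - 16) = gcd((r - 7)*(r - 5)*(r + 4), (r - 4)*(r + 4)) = r + 4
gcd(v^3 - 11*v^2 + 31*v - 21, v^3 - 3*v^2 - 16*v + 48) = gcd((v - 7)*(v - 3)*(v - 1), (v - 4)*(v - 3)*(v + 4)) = v - 3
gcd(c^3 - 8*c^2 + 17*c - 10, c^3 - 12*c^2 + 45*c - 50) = c^2 - 7*c + 10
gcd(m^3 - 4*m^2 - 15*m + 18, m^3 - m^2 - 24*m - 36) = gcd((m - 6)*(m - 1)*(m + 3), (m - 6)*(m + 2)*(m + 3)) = m^2 - 3*m - 18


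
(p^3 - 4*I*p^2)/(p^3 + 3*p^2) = (p - 4*I)/(p + 3)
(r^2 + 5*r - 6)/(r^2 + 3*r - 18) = (r - 1)/(r - 3)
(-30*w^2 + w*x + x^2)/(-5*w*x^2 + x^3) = (6*w + x)/x^2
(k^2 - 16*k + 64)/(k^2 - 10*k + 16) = (k - 8)/(k - 2)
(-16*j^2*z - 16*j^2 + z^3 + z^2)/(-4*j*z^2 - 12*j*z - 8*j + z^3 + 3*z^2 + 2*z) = (4*j + z)/(z + 2)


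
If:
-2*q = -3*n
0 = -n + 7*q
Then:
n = 0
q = 0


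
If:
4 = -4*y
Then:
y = -1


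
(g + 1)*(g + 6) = g^2 + 7*g + 6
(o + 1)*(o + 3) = o^2 + 4*o + 3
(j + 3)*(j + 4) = j^2 + 7*j + 12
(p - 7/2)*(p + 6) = p^2 + 5*p/2 - 21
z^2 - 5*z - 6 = (z - 6)*(z + 1)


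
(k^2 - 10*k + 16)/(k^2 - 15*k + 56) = (k - 2)/(k - 7)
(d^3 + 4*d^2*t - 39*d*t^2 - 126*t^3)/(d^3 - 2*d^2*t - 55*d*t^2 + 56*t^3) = (d^2 - 3*d*t - 18*t^2)/(d^2 - 9*d*t + 8*t^2)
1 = 1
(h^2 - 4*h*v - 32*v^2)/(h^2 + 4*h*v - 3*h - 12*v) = (h - 8*v)/(h - 3)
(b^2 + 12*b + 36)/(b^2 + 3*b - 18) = (b + 6)/(b - 3)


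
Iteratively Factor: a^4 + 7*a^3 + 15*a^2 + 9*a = (a)*(a^3 + 7*a^2 + 15*a + 9) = a*(a + 3)*(a^2 + 4*a + 3) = a*(a + 1)*(a + 3)*(a + 3)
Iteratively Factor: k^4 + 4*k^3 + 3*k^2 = (k)*(k^3 + 4*k^2 + 3*k) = k^2*(k^2 + 4*k + 3) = k^2*(k + 3)*(k + 1)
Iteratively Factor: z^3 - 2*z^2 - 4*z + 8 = (z - 2)*(z^2 - 4) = (z - 2)^2*(z + 2)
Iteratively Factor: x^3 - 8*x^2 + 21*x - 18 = (x - 3)*(x^2 - 5*x + 6) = (x - 3)^2*(x - 2)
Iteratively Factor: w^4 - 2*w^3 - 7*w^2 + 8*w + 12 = (w - 2)*(w^3 - 7*w - 6) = (w - 3)*(w - 2)*(w^2 + 3*w + 2) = (w - 3)*(w - 2)*(w + 2)*(w + 1)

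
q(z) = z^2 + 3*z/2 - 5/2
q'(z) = 2*z + 3/2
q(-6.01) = 24.61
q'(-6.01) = -10.52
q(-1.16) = -2.89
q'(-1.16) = -0.82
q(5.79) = 39.71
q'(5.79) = 13.08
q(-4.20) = 8.84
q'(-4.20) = -6.90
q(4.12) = 20.65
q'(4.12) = 9.74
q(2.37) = 6.67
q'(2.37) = 6.24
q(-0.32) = -2.88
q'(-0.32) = 0.86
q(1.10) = 0.36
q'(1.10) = 3.70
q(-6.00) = 24.50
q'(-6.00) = -10.50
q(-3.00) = 2.00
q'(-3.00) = -4.50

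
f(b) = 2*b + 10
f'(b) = 2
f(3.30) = 16.60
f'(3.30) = 2.00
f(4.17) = 18.34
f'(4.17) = 2.00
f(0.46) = 10.92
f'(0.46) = 2.00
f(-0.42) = 9.16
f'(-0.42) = 2.00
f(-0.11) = 9.78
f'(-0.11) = 2.00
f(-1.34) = 7.32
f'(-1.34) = 2.00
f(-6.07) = -2.14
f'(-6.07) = 2.00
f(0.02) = 10.04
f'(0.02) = 2.00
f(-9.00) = -8.00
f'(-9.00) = 2.00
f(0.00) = 10.00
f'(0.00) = 2.00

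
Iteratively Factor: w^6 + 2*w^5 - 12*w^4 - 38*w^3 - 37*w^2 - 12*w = (w + 1)*(w^5 + w^4 - 13*w^3 - 25*w^2 - 12*w) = (w - 4)*(w + 1)*(w^4 + 5*w^3 + 7*w^2 + 3*w) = (w - 4)*(w + 1)^2*(w^3 + 4*w^2 + 3*w) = w*(w - 4)*(w + 1)^2*(w^2 + 4*w + 3) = w*(w - 4)*(w + 1)^2*(w + 3)*(w + 1)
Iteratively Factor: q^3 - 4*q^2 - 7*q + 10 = (q - 1)*(q^2 - 3*q - 10) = (q - 5)*(q - 1)*(q + 2)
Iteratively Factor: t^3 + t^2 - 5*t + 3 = (t + 3)*(t^2 - 2*t + 1) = (t - 1)*(t + 3)*(t - 1)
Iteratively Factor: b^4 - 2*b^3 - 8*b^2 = (b)*(b^3 - 2*b^2 - 8*b) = b*(b + 2)*(b^2 - 4*b) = b^2*(b + 2)*(b - 4)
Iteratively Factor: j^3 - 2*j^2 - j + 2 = (j + 1)*(j^2 - 3*j + 2) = (j - 2)*(j + 1)*(j - 1)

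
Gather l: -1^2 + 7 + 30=36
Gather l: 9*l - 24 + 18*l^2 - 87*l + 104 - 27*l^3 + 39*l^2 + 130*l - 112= -27*l^3 + 57*l^2 + 52*l - 32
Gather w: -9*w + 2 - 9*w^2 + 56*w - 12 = -9*w^2 + 47*w - 10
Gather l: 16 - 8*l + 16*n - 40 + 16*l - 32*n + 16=8*l - 16*n - 8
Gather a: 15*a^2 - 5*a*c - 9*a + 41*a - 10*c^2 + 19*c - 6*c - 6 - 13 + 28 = 15*a^2 + a*(32 - 5*c) - 10*c^2 + 13*c + 9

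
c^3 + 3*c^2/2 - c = c*(c - 1/2)*(c + 2)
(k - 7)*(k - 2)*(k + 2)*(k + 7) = k^4 - 53*k^2 + 196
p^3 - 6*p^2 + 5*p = p*(p - 5)*(p - 1)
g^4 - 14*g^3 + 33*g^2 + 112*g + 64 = (g - 8)^2*(g + 1)^2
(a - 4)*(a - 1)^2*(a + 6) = a^4 - 27*a^2 + 50*a - 24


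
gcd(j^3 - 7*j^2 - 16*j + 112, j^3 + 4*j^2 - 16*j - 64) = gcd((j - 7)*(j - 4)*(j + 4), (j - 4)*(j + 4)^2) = j^2 - 16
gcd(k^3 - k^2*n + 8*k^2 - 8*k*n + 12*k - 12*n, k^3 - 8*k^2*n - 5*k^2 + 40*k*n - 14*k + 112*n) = k + 2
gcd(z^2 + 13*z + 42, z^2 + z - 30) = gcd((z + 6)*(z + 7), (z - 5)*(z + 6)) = z + 6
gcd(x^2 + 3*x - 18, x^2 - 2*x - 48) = x + 6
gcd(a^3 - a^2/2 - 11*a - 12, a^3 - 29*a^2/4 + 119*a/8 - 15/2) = a - 4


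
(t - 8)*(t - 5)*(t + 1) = t^3 - 12*t^2 + 27*t + 40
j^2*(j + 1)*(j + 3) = j^4 + 4*j^3 + 3*j^2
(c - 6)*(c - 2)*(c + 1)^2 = c^4 - 6*c^3 - 3*c^2 + 16*c + 12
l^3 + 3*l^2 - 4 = (l - 1)*(l + 2)^2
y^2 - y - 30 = (y - 6)*(y + 5)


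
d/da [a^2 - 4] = 2*a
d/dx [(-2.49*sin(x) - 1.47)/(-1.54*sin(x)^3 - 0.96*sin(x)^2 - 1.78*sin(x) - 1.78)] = (-7.6692*sin(x)^3 - 9.1818*sin(x)^2 - 2.8224*sin(x) + 1.8156)*cos(x)/(2.3716*sin(x)^6 + 2.9568*sin(x)^5 + 6.404*sin(x)^4 + 8.9*sin(x)^3 + 6.586*sin(x)^2 + 6.3368*sin(x) + 3.1684)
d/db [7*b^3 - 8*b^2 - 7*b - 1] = 21*b^2 - 16*b - 7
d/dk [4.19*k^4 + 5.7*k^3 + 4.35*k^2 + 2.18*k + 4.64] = 16.76*k^3 + 17.1*k^2 + 8.7*k + 2.18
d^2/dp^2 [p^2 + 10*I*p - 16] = 2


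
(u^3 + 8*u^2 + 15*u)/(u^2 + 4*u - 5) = u*(u + 3)/(u - 1)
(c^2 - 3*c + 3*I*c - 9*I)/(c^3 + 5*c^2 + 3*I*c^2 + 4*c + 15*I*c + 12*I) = (c - 3)/(c^2 + 5*c + 4)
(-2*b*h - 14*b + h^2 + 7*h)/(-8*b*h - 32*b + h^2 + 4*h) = (2*b*h + 14*b - h^2 - 7*h)/(8*b*h + 32*b - h^2 - 4*h)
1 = 1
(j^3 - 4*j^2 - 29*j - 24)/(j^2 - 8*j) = j + 4 + 3/j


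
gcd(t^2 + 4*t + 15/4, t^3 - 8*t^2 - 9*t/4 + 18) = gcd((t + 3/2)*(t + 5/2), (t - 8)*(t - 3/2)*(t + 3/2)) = t + 3/2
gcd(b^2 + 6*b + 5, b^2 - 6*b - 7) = b + 1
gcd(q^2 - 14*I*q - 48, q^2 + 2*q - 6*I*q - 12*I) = q - 6*I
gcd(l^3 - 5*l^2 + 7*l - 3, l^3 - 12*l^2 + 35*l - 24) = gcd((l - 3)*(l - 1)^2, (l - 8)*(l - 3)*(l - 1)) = l^2 - 4*l + 3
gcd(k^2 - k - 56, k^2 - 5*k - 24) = k - 8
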